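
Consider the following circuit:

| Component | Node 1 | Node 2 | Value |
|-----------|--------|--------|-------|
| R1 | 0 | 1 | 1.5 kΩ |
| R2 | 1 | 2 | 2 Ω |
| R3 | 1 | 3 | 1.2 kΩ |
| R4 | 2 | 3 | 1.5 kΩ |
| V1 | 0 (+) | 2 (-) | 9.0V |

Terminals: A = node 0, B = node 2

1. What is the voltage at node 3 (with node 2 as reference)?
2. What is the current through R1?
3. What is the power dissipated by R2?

Nodal analysis, taking node 2 as the 0 V reference.
Source V1 fixes V_0 = 9 V.
KCL at each unknown node (sum of currents leaving = 0; resistances in Ω):
  Node 1: (V_1 - 9)/1500 + (V_1 - 0)/2 + (V_1 - V_3)/1200 = 0
  Node 3: (V_3 - V_1)/1200 + (V_3 - 0)/1500 = 0
Collecting terms (coefficients in siemens):
  0.5015·V_1 - 0.0008333·V_3 = 0.006
  0.0015·V_3 - 0.0008333·V_1 = 0
Determinant D = (0.5015)(0.0015) - (-0.0008333)(-0.0008333) = 0.0007516
V_1 = [(0.006)(0.0015) - (-0.0008333)(0)]/D = 0.01198 V
V_3 = [(0.5015)(0) - (0.006)(-0.0008333)]/D = 0.006653 V
Part 1:
  Read off the nodal solution: V_3 = 0.006653 V
Part 2:
  I_R1 = (V_0 - V_1)/R1 = (9 - 0.01198)/1500 = 0.005992 A
  Magnitude: I_R1 = 0.005992 A
Part 3:
  I_R2 = (V_1 - V_2)/R2 = (0.01198 - 0)/2 = 0.005988 A
  P_R2 = I_R2² × R2 = (0.005988)² × 2 = 0.0000717 W

Final answers:
1. V_3 = 0.006653 V
2. I_R1 = 0.005992 A
3. P_R2 = 7.17e-05 W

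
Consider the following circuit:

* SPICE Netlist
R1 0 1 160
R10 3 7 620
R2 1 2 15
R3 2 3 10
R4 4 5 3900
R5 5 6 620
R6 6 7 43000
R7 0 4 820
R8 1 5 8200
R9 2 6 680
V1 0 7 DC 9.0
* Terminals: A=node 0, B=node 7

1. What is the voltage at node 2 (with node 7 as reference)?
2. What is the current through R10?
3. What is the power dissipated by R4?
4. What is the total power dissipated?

Nodal analysis, taking node 7 as the 0 V reference.
Source V1 fixes V_0 = 9 V.
KCL at each unknown node (sum of currents leaving = 0; resistances in Ω):
  Node 1: (V_1 - 9)/160 + (V_1 - V_2)/15 + (V_1 - V_5)/8200 = 0
  Node 2: (V_2 - V_1)/15 + (V_2 - V_3)/10 + (V_2 - V_6)/680 = 0
  Node 3: (V_3 - V_2)/10 + (V_3 - 0)/620 = 0
  Node 4: (V_4 - V_5)/3900 + (V_4 - 9)/820 = 0
  Node 5: (V_5 - V_4)/3900 + (V_5 - V_6)/620 + (V_5 - V_1)/8200 = 0
  Node 6: (V_6 - V_5)/620 + (V_6 - 0)/43000 + (V_6 - V_2)/680 = 0
Collecting terms (coefficients in siemens):
  0.07304·V_1 - 0.06667·V_2 - 0.000122·V_5 = 0.05625
  0.1681·V_2 - 0.06667·V_1 - 0.1·V_3 - 0.001471·V_6 = 0
  0.1016·V_3 - 0.1·V_2 = 0
  0.001476·V_4 - 0.0002564·V_5 = 0.01098
  0.001991·V_5 - 0.000122·V_1 - 0.0002564·V_4 - 0.001613·V_6 = 0
  0.003107·V_6 - 0.001471·V_2 - 0.001613·V_5 = 0
Solving these 6 simultaneous equations (Gaussian elimination) gives:
  V_1 = 7.233 V, V_2 = 7.067 V, V_3 = 6.955 V, V_4 = 8.718 V
  V_5 = 7.378 V, V_6 = 7.176 V
Part 1:
  Read off the nodal solution: V_2 = 7.067 V
Part 2:
  I_R10 = (V_3 - V_7)/R10 = (6.955 - 0)/620 = 0.01122 A
  Magnitude: I_R10 = 0.01122 A
Part 3:
  I_R4 = (V_4 - V_5)/R4 = (8.718 - 7.378)/3900 = 0.0003437 A
  P_R4 = I_R4² × R4 = (0.0003437)² × 3900 = 0.0004606 W
Part 4:
  Power in each resistor, P = (ΔV)²/R:
    P_R1 = (9 - 7.233)²/160 = 0.01951 W
    P_R2 = (7.233 - 7.067)²/15 = 0.001835 W
    P_R3 = (7.067 - 6.955)²/10 = 0.001258 W
    P_R4 = (8.718 - 7.378)²/3900 = 0.0004606 W
    P_R5 = (7.378 - 7.176)²/620 = 0.00006591 W
    P_R6 = (7.176 - 0)²/43000 = 0.001197 W
    P_R7 = (9 - 8.718)²/820 = 0.00009685 W
    P_R8 = (7.233 - 7.378)²/8200 = 0.000002546 W
    P_R9 = (7.067 - 7.176)²/680 = 0.00001723 W
    P_R10 = (6.955 - 0)²/620 = 0.07803 W
  P_total = P_R1 + P_R2 + P_R3 + P_R4 + P_R5 + P_R6 + P_R7 + P_R8 + P_R9 + P_R10 = 0.1025 W

Final answers:
1. V_2 = 7.067 V
2. I_R10 = 0.01122 A
3. P_R4 = 0.0004606 W
4. P_total = 0.1025 W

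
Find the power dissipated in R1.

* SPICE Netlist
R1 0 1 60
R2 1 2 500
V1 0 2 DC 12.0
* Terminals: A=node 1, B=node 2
Nodal analysis, taking node 2 as the 0 V reference.
Source V1 fixes V_0 = 12 V.
KCL at each unknown node (sum of currents leaving = 0; resistances in Ω):
  Node 1: (V_1 - 12)/60 + (V_1 - 0)/500 = 0
Collecting terms: 0.01867 × V_1 = 0.2  =>  V_1 = 10.71 V
I_R1 = (V_0 - V_1)/R1 = (12 - 10.71)/60 = 0.02143 A
P_R1 = I_R1² × R1 = (0.02143)² × 60 = 0.02755 W

Final answer: 0.02755 W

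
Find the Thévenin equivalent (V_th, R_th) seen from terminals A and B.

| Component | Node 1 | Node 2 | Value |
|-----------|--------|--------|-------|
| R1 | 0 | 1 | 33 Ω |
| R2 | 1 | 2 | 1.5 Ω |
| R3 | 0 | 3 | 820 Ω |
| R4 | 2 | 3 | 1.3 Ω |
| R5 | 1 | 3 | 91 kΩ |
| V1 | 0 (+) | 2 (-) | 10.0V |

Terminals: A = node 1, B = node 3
Step 1 — V_th is the open-circuit voltage V_A - V_B (nothing connected across the terminals).
Nodal analysis, taking node 2 as the 0 V reference.
Source V1 fixes V_0 = 10 V.
KCL at each unknown node (sum of currents leaving = 0; resistances in Ω):
  Node 1: (V_1 - 10)/33 + (V_1 - 0)/1.5 + (V_1 - V_3)/91000 = 0
  Node 3: (V_3 - 10)/820 + (V_3 - 0)/1.3 + (V_3 - V_1)/91000 = 0
Collecting terms (coefficients in siemens):
  0.697·V_1 - 0.00001099·V_3 = 0.303
  0.7705·V_3 - 0.00001099·V_1 = 0.0122
Determinant D = (0.697)(0.7705) - (-0.00001099)(-0.00001099) = 0.537
V_1 = [(0.303)(0.7705) - (-0.00001099)(0.0122)]/D = 0.4348 V
V_3 = [(0.697)(0.0122) - (0.303)(-0.00001099)]/D = 0.01583 V
V_th = V_1 - V_3 = 0.4348 - 0.01583 = 0.4189 V
Step 2 — R_th: zero the source — replace V1 by a short circuit (node 2 merges into node 0) — and find the resistance seen between A (node 1) and B (node 3).
Reduce the network between node 1 (A) and node 3 (B) by series/parallel combination:
  Rp1 = R1 ‖ R2 (parallel, both between nodes 0 and 1) = 1/(1/33 + 1/1.5) = 1.435 Ω
  Rp2 = R3 ‖ R4 (parallel, both between nodes 0 and 3) = 1/(1/820 + 1/1.3) = 1.298 Ω
  Rs1 = Rp1 + Rp2 (series, joined only at node 0) = 1.435 + 1.298 = 2.733 Ω
  Rp3 = R5 ‖ Rs1 (parallel, both between nodes 1 and 3) = 1/(1/91000 + 1/2.733) = 2.733 Ω
R_th = 2.733 Ω

Final answer: V_th = 0.4189 V, R_th = 2.733 Ω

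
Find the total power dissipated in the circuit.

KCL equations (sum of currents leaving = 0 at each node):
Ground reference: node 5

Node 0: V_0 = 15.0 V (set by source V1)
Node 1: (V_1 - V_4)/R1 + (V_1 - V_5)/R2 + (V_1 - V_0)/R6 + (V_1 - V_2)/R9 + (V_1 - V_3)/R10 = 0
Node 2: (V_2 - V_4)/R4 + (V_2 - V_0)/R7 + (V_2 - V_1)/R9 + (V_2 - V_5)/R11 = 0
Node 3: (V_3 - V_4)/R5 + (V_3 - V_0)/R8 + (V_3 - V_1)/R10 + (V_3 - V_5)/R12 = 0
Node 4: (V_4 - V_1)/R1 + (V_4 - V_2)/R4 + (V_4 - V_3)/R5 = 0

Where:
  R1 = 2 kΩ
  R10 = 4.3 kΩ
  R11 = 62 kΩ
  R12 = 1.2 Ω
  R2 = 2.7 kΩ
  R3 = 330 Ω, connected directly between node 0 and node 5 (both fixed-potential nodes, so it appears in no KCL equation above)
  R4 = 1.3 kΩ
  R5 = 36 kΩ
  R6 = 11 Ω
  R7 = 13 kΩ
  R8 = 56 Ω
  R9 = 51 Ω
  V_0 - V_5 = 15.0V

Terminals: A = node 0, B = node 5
Nodal analysis, taking node 5 as the 0 V reference.
Source V1 fixes V_0 = 15 V.
KCL at each unknown node (sum of currents leaving = 0; resistances in Ω):
  Node 1: (V_1 - V_4)/2000 + (V_1 - 0)/2700 + (V_1 - 15)/11 + (V_1 - V_2)/51 + (V_1 - V_3)/4300 = 0
  Node 2: (V_2 - V_4)/1300 + (V_2 - 15)/13000 + (V_2 - V_1)/51 + (V_2 - 0)/62000 = 0
  Node 3: (V_3 - V_4)/36000 + (V_3 - 15)/56 + (V_3 - V_1)/4300 + (V_3 - 0)/1.2 = 0
  Node 4: (V_4 - V_1)/2000 + (V_4 - V_2)/1300 + (V_4 - V_3)/36000 = 0
Collecting terms (coefficients in siemens):
  0.1116·V_1 - 0.01961·V_2 - 0.0002326·V_3 - 0.0005·V_4 = 1.364
  0.02047·V_2 - 0.01961·V_1 - 0.0007692·V_4 = 0.001154
  0.8515·V_3 - 0.0002326·V_1 - 0.00002778·V_4 = 0.2679
  0.001297·V_4 - 0.0005·V_1 - 0.0007692·V_2 - 0.00002778·V_3 = 0
Solving these 4 simultaneous equations (Gaussian elimination) gives:
  V_1 = 14.9 V, V_2 = 14.87 V, V_3 = 0.3191 V, V_4 = 14.57 V
Power in each resistor, P = (ΔV)²/R:
  P_R1 = (14.9 - 14.57)²/2000 = 0.00005319 W
  P_R2 = (14.9 - 0)²/2700 = 0.08217 W
  P_R3 = (15 - 0)²/330 = 0.6818 W
  P_R4 = (14.87 - 14.57)²/1300 = 0.00007042 W
  P_R5 = (0.3191 - 14.57)²/36000 = 0.005641 W
  P_R6 = (15 - 14.9)²/11 = 0.0009995 W
  P_R7 = (15 - 14.87)²/13000 = 0.000001269 W
  P_R8 = (15 - 0.3191)²/56 = 3.849 W
  P_R9 = (14.9 - 14.87)²/51 = 0.00001092 W
  P_R10 = (14.9 - 0.3191)²/4300 = 0.04941 W
  P_R11 = (14.87 - 0)²/62000 = 0.003567 W
  P_R12 = (0.3191 - 0)²/1.2 = 0.08487 W
P_total = P_R1 + P_R2 + P_R3 + P_R4 + P_R5 + P_R6 + P_R7 + P_R8 + P_R9 + P_R10 + P_R11 + P_R12 = 4.757 W

Final answer: 4.757 W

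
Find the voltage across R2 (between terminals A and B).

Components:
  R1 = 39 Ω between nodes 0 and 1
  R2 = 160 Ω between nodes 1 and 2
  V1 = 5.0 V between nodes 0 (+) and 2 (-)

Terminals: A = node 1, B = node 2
R1 and R2 are in series across V1 (node 0 → node 1 → node 2), and the output A–B is taken across R2, so this is a voltage divider.
Series current: I = V1/(R1 + R2) = 5/(39 + 160) = 5/199 = 0.02513 A
V_R2 = I × R2 = V1 × R2/(R1 + R2) = 5 × 160/199 = 4.02 V

Final answer: 4.02 V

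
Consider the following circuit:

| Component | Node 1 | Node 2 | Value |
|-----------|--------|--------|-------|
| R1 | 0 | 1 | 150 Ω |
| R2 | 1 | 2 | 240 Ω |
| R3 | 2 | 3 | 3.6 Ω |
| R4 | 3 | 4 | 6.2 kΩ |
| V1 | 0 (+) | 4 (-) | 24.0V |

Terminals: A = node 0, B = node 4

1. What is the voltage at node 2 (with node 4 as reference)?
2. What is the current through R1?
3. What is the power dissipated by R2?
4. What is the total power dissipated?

Nodal analysis, taking node 4 as the 0 V reference.
Source V1 fixes V_0 = 24 V.
KCL at each unknown node (sum of currents leaving = 0; resistances in Ω):
  Node 1: (V_1 - 24)/150 + (V_1 - V_2)/240 = 0
  Node 2: (V_2 - V_1)/240 + (V_2 - V_3)/3.6 = 0
  Node 3: (V_3 - V_2)/3.6 + (V_3 - 0)/6200 = 0
Collecting terms (coefficients in siemens):
  0.01083·V_1 - 0.004167·V_2 = 0.16
  0.2819·V_2 - 0.004167·V_1 - 0.2778·V_3 = 0
  0.2779·V_3 - 0.2778·V_2 = 0
Solving these 3 simultaneous equations (Gaussian elimination) gives:
  V_1 = 23.45 V, V_2 = 22.58 V, V_3 = 22.57 V
Part 1:
  Read off the nodal solution: V_2 = 22.58 V
Part 2:
  I_R1 = (V_0 - V_1)/R1 = (24 - 23.45)/150 = 0.00364 A
  Magnitude: I_R1 = 0.00364 A
Part 3:
  I_R2 = (V_1 - V_2)/R2 = (23.45 - 22.58)/240 = 0.00364 A
  P_R2 = I_R2² × R2 = (0.00364)² × 240 = 0.00318 W
Part 4:
  Power in each resistor, P = (ΔV)²/R:
    P_R1 = (24 - 23.45)²/150 = 0.001987 W
    P_R2 = (23.45 - 22.58)²/240 = 0.00318 W
    P_R3 = (22.58 - 22.57)²/3.6 = 0.0000477 W
    P_R4 = (22.57 - 0)²/6200 = 0.08214 W
  P_total = P_R1 + P_R2 + P_R3 + P_R4 = 0.08736 W

Final answers:
1. V_2 = 22.58 V
2. I_R1 = 0.00364 A
3. P_R2 = 0.00318 W
4. P_total = 0.08736 W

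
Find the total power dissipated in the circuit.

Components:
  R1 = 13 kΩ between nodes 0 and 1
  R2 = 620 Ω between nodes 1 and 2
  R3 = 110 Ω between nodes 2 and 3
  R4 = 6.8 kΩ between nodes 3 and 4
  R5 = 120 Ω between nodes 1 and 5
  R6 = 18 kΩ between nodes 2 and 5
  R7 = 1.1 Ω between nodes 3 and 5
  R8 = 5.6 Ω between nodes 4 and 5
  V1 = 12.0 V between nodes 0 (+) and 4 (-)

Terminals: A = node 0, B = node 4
Nodal analysis, taking node 4 as the 0 V reference.
Source V1 fixes V_0 = 12 V.
KCL at each unknown node (sum of currents leaving = 0; resistances in Ω):
  Node 1: (V_1 - 12)/13000 + (V_1 - V_2)/620 + (V_1 - V_5)/120 = 0
  Node 2: (V_2 - V_1)/620 + (V_2 - V_3)/110 + (V_2 - V_5)/18000 = 0
  Node 3: (V_3 - V_2)/110 + (V_3 - 0)/6800 + (V_3 - V_5)/1.1 = 0
  Node 5: (V_5 - V_1)/120 + (V_5 - V_2)/18000 + (V_5 - V_3)/1.1 + (V_5 - 0)/5.6 = 0
Collecting terms (coefficients in siemens):
  0.01002·V_1 - 0.001613·V_2 - 0.008333·V_5 = 0.0009231
  0.01076·V_2 - 0.001613·V_1 - 0.009091·V_3 - 0.00005556·V_5 = 0
  0.9183·V_3 - 0.009091·V_2 - 0.9091·V_5 = 0
  1.096·V_5 - 0.008333·V_1 - 0.00005556·V_2 - 0.9091·V_3 = 0
Solving these 4 simultaneous equations (Gaussian elimination) gives:
  V_1 = 0.09947 V, V_2 = 0.01938 V, V_3 = 0.005262 V, V_5 = 0.005122 V
Power in each resistor, P = (ΔV)²/R:
  P_R1 = (12 - 0.09947)²/13000 = 0.01089 W
  P_R2 = (0.09947 - 0.01938)²/620 = 0.00001035 W
  P_R3 = (0.01938 - 0.005262)²/110 = 0.000001813 W
  P_R4 = (0.005262 - 0)²/6800 = 0.000000004073 W
  P_R5 = (0.09947 - 0.005122)²/120 = 0.00007418 W
  P_R6 = (0.01938 - 0.005122)²/18000 = 0.0000000113 W
  P_R7 = (0.005262 - 0.005122)²/1.1 = 0.00000001791 W
  P_R8 = (0 - 0.005122)²/5.6 = 0.000004685 W
P_total = P_R1 + P_R2 + P_R3 + P_R4 + P_R5 + P_R6 + P_R7 + P_R8 = 0.01099 W

Final answer: 0.01099 W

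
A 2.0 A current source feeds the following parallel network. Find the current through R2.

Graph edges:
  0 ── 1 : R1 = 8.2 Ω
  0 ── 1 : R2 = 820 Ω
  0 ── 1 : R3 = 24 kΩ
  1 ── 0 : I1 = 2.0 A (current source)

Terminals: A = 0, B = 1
All resistors sit directly between nodes 0 and 1, so they are in parallel and share one voltage V; the full source current 2 A splits among them.
1/R_par = 1/8.2 + 1/820 + 1/24000 = 0.1232 S  =>  R_par = 8.116 Ω
V = I × R_par = 2 × 8.116 = 16.23 V
I_R2 = V/R2 = 16.23/820 = 0.0198 A

Final answer: 0.0198 A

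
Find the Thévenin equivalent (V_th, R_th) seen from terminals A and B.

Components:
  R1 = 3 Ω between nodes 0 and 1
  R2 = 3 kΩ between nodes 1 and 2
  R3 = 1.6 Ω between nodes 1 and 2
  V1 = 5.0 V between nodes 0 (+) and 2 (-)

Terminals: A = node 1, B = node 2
Step 1 — V_th is the open-circuit voltage V_A - V_B (nothing connected across the terminals).
Nodal analysis, taking node 2 as the 0 V reference.
Source V1 fixes V_0 = 5 V.
KCL at each unknown node (sum of currents leaving = 0; resistances in Ω):
  Node 1: (V_1 - 5)/3 + (V_1 - 0)/3000 + (V_1 - 0)/1.6 = 0
Collecting terms: 0.9587 × V_1 = 1.667  =>  V_1 = 1.739 V
V_th = V_1 - V_2 = 1.739 - 0 = 1.739 V
Step 2 — R_th: zero the source — replace V1 by a short circuit (node 2 merges into node 0) — and find the resistance seen between A (node 1) and B (node 0).
Reduce the network between node 1 (A) and node 0 (B) by series/parallel combination:
  Rp1 = R1 ‖ R2 ‖ R3 (parallel, all between nodes 0 and 1) = 1/(1/3 + 1/3000 + 1/1.6) = 1.043 Ω
R_th = 1.043 Ω

Final answer: V_th = 1.739 V, R_th = 1.043 Ω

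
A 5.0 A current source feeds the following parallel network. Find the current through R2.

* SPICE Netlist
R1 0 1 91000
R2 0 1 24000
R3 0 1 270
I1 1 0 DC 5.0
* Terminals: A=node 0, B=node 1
All resistors sit directly between nodes 0 and 1, so they are in parallel and share one voltage V; the full source current 5 A splits among them.
1/R_par = 1/91000 + 1/24000 + 1/270 = 0.003756 S  =>  R_par = 266.2 Ω
V = I × R_par = 5 × 266.2 = 1331 V
I_R2 = V/R2 = 1331/24000 = 0.05546 A

Final answer: 0.05546 A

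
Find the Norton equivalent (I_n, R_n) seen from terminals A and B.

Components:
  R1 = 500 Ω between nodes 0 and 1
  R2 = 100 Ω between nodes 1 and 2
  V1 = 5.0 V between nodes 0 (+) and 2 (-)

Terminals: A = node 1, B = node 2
Find the Thévenin equivalent first; then I_n = V_th/R_th and R_n = R_th.
Step 1 — V_th is the open-circuit voltage V_A - V_B (nothing connected across the terminals).
Nodal analysis, taking node 2 as the 0 V reference.
Source V1 fixes V_0 = 5 V.
KCL at each unknown node (sum of currents leaving = 0; resistances in Ω):
  Node 1: (V_1 - 5)/500 + (V_1 - 0)/100 = 0
Collecting terms: 0.012 × V_1 = 0.01  =>  V_1 = 0.8333 V
V_th = V_1 - V_2 = 0.8333 - 0 = 0.8333 V
Step 2 — R_th: zero the source — replace V1 by a short circuit (node 2 merges into node 0) — and find the resistance seen between A (node 1) and B (node 0).
Reduce the network between node 1 (A) and node 0 (B) by series/parallel combination:
  Rp1 = R1 ‖ R2 (parallel, both between nodes 0 and 1) = 1/(1/500 + 1/100) = 83.33 Ω
R_th = 83.33 Ω
I_n = V_th/R_th = 0.8333/83.33 = 0.01 A, and R_n = R_th = 83.33 Ω

Final answer: I_n = 0.01 A, R_n = 83.33 Ω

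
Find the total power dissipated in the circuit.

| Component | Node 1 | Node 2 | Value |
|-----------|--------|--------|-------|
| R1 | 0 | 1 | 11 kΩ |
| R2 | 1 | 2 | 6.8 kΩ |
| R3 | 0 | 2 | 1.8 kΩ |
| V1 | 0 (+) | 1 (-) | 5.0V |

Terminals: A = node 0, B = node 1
Nodal analysis, taking node 1 as the 0 V reference.
Source V1 fixes V_0 = 5 V.
KCL at each unknown node (sum of currents leaving = 0; resistances in Ω):
  Node 2: (V_2 - 0)/6800 + (V_2 - 5)/1800 = 0
Collecting terms: 0.0007026 × V_2 = 0.002778  =>  V_2 = 3.953 V
Power in each resistor, P = (ΔV)²/R:
  P_R1 = (5 - 0)²/11000 = 0.002273 W
  P_R2 = (0 - 3.953)²/6800 = 0.002299 W
  P_R3 = (5 - 3.953)²/1800 = 0.0006084 W
P_total = P_R1 + P_R2 + P_R3 = 0.00518 W

Final answer: 0.00518 W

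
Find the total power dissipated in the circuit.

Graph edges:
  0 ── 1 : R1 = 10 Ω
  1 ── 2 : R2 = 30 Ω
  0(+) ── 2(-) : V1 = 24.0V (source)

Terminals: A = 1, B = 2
Nodal analysis, taking node 2 as the 0 V reference.
Source V1 fixes V_0 = 24 V.
KCL at each unknown node (sum of currents leaving = 0; resistances in Ω):
  Node 1: (V_1 - 24)/10 + (V_1 - 0)/30 = 0
Collecting terms: 0.1333 × V_1 = 2.4  =>  V_1 = 18 V
Power in each resistor, P = (ΔV)²/R:
  P_R1 = (24 - 18)²/10 = 3.6 W
  P_R2 = (18 - 0)²/30 = 10.8 W
P_total = P_R1 + P_R2 = 14.4 W

Final answer: 14.4 W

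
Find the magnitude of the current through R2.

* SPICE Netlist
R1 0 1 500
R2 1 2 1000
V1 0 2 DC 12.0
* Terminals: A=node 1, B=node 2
Nodal analysis, taking node 2 as the 0 V reference.
Source V1 fixes V_0 = 12 V.
KCL at each unknown node (sum of currents leaving = 0; resistances in Ω):
  Node 1: (V_1 - 12)/500 + (V_1 - 0)/1000 = 0
Collecting terms: 0.003 × V_1 = 0.024  =>  V_1 = 8 V
I_R2 = (V_1 - V_2)/R2 = (8 - 0)/1000 = 0.008 A
|I_R2| = 0.008 A

Final answer: |I_R2| = 0.008 A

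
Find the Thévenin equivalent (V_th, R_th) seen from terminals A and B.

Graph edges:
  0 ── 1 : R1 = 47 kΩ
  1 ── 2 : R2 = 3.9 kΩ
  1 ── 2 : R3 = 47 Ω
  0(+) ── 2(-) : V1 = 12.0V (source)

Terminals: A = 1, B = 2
Step 1 — V_th is the open-circuit voltage V_A - V_B (nothing connected across the terminals).
Nodal analysis, taking node 2 as the 0 V reference.
Source V1 fixes V_0 = 12 V.
KCL at each unknown node (sum of currents leaving = 0; resistances in Ω):
  Node 1: (V_1 - 12)/47000 + (V_1 - 0)/3900 + (V_1 - 0)/47 = 0
Collecting terms: 0.02155 × V_1 = 0.0002553  =>  V_1 = 0.01185 V
V_th = V_1 - V_2 = 0.01185 - 0 = 0.01185 V
Step 2 — R_th: zero the source — replace V1 by a short circuit (node 2 merges into node 0) — and find the resistance seen between A (node 1) and B (node 0).
Reduce the network between node 1 (A) and node 0 (B) by series/parallel combination:
  Rp1 = R1 ‖ R2 ‖ R3 (parallel, all between nodes 0 and 1) = 1/(1/47000 + 1/3900 + 1/47) = 46.39 Ω
R_th = 46.39 Ω

Final answer: V_th = 0.01185 V, R_th = 46.39 Ω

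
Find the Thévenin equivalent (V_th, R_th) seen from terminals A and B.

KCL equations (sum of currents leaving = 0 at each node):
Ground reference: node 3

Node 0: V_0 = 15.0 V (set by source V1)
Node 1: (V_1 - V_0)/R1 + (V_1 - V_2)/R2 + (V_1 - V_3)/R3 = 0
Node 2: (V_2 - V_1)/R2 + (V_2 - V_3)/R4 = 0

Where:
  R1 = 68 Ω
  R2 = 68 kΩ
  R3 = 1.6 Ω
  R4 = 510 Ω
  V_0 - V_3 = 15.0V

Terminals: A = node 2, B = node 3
Step 1 — V_th is the open-circuit voltage V_A - V_B (nothing connected across the terminals).
Nodal analysis, taking node 3 as the 0 V reference.
Source V1 fixes V_0 = 15 V.
KCL at each unknown node (sum of currents leaving = 0; resistances in Ω):
  Node 1: (V_1 - 15)/68 + (V_1 - V_2)/68000 + (V_1 - 0)/1.6 = 0
  Node 2: (V_2 - V_1)/68000 + (V_2 - 0)/510 = 0
Collecting terms (coefficients in siemens):
  0.6397·V_1 - 0.00001471·V_2 = 0.2206
  0.001975·V_2 - 0.00001471·V_1 = 0
Determinant D = (0.6397)(0.001975) - (-0.00001471)(-0.00001471) = 0.001264
V_1 = [(0.2206)(0.001975) - (-0.00001471)(0)]/D = 0.3448 V
V_2 = [(0.6397)(0) - (0.2206)(-0.00001471)]/D = 0.002567 V
V_th = V_2 - V_3 = 0.002567 - 0 = 0.002567 V
Step 2 — R_th: zero the source — replace V1 by a short circuit (node 3 merges into node 0) — and find the resistance seen between A (node 2) and B (node 0).
Reduce the network between node 2 (A) and node 0 (B) by series/parallel combination:
  Rp1 = R1 ‖ R3 (parallel, both between nodes 0 and 1) = 1/(1/68 + 1/1.6) = 1.563 Ω
  Rs1 = R2 + Rp1 (series, joined only at node 1) = 68000 + 1.563 = 68000 Ω
  Rp2 = R4 ‖ Rs1 (parallel, both between nodes 0 and 2) = 1/(1/510 + 1/68000) = 506.2 Ω
R_th = 506.2 Ω

Final answer: V_th = 0.002567 V, R_th = 506.2 Ω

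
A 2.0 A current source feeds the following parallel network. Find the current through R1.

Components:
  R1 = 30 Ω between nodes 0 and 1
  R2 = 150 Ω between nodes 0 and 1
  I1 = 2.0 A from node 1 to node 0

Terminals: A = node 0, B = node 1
All resistors sit directly between nodes 0 and 1, so they are in parallel and share one voltage V; the full source current 2 A splits among them.
1/R_par = 1/30 + 1/150 = 0.04 S  =>  R_par = 25 Ω
V = I × R_par = 2 × 25 = 50 V
I_R1 = V/R1 = 50/30 = 1.667 A

Final answer: 1.667 A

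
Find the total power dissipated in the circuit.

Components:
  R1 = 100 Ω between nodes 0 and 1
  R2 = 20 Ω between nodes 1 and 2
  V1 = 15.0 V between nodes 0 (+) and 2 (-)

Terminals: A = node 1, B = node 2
Nodal analysis, taking node 2 as the 0 V reference.
Source V1 fixes V_0 = 15 V.
KCL at each unknown node (sum of currents leaving = 0; resistances in Ω):
  Node 1: (V_1 - 15)/100 + (V_1 - 0)/20 = 0
Collecting terms: 0.06 × V_1 = 0.15  =>  V_1 = 2.5 V
Power in each resistor, P = (ΔV)²/R:
  P_R1 = (15 - 2.5)²/100 = 1.562 W
  P_R2 = (2.5 - 0)²/20 = 0.3125 W
P_total = P_R1 + P_R2 = 1.875 W

Final answer: 1.875 W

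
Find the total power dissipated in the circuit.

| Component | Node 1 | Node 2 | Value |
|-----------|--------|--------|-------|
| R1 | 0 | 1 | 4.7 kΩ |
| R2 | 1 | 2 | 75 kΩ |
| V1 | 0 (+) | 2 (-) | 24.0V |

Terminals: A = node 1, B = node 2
Nodal analysis, taking node 2 as the 0 V reference.
Source V1 fixes V_0 = 24 V.
KCL at each unknown node (sum of currents leaving = 0; resistances in Ω):
  Node 1: (V_1 - 24)/4700 + (V_1 - 0)/75000 = 0
Collecting terms: 0.0002261 × V_1 = 0.005106  =>  V_1 = 22.58 V
Power in each resistor, P = (ΔV)²/R:
  P_R1 = (24 - 22.58)²/4700 = 0.0004262 W
  P_R2 = (22.58 - 0)²/75000 = 0.006801 W
P_total = P_R1 + P_R2 = 0.007227 W

Final answer: 0.007227 W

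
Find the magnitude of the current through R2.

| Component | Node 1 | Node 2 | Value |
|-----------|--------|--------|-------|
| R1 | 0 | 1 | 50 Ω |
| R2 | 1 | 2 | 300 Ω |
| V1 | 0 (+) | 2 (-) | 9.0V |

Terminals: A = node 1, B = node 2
Nodal analysis, taking node 2 as the 0 V reference.
Source V1 fixes V_0 = 9 V.
KCL at each unknown node (sum of currents leaving = 0; resistances in Ω):
  Node 1: (V_1 - 9)/50 + (V_1 - 0)/300 = 0
Collecting terms: 0.02333 × V_1 = 0.18  =>  V_1 = 7.714 V
I_R2 = (V_1 - V_2)/R2 = (7.714 - 0)/300 = 0.02571 A
|I_R2| = 0.02571 A

Final answer: |I_R2| = 0.02571 A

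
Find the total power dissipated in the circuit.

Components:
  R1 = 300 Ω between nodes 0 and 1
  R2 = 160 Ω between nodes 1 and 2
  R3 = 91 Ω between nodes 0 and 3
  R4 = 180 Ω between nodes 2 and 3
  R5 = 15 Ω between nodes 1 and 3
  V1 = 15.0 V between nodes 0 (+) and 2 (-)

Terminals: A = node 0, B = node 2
Nodal analysis, taking node 2 as the 0 V reference.
Source V1 fixes V_0 = 15 V.
KCL at each unknown node (sum of currents leaving = 0; resistances in Ω):
  Node 1: (V_1 - 15)/300 + (V_1 - 0)/160 + (V_1 - V_3)/15 = 0
  Node 3: (V_3 - 15)/91 + (V_3 - 0)/180 + (V_3 - V_1)/15 = 0
Collecting terms (coefficients in siemens):
  0.07625·V_1 - 0.06667·V_3 = 0.05
  0.08321·V_3 - 0.06667·V_1 = 0.1648
Determinant D = (0.07625)(0.08321) - (-0.06667)(-0.06667) = 0.0019
V_1 = [(0.05)(0.08321) - (-0.06667)(0.1648)]/D = 7.972 V
V_3 = [(0.07625)(0.1648) - (0.05)(-0.06667)]/D = 8.368 V
Power in each resistor, P = (ΔV)²/R:
  P_R1 = (15 - 7.972)²/300 = 0.1647 W
  P_R2 = (7.972 - 0)²/160 = 0.3972 W
  P_R3 = (15 - 8.368)²/91 = 0.4834 W
  P_R4 = (0 - 8.368)²/180 = 0.389 W
  P_R5 = (7.972 - 8.368)²/15 = 0.01045 W
P_total = P_R1 + P_R2 + P_R3 + P_R4 + P_R5 = 1.445 W

Final answer: 1.445 W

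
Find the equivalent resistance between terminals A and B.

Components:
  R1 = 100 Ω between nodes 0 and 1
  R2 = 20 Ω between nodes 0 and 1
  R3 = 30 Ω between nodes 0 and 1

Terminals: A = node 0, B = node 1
Reduce the network between node 0 (A) and node 1 (B) by series/parallel combination:
  Rp1 = R1 ‖ R2 ‖ R3 (parallel, all between nodes 0 and 1) = 1/(1/100 + 1/20 + 1/30) = 10.71 Ω
R_eq = 10.71 Ω

Final answer: 10.71 Ω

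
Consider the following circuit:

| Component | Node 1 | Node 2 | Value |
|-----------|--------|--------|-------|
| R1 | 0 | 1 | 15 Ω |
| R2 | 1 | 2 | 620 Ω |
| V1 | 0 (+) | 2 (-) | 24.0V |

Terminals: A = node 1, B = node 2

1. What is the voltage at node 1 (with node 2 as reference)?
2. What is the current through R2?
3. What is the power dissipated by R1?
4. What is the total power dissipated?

Nodal analysis, taking node 2 as the 0 V reference.
Source V1 fixes V_0 = 24 V.
KCL at each unknown node (sum of currents leaving = 0; resistances in Ω):
  Node 1: (V_1 - 24)/15 + (V_1 - 0)/620 = 0
Collecting terms: 0.06828 × V_1 = 1.6  =>  V_1 = 23.43 V
Part 1:
  Read off the nodal solution: V_1 = 23.43 V
Part 2:
  I_R2 = (V_1 - V_2)/R2 = (23.43 - 0)/620 = 0.0378 A
  Magnitude: I_R2 = 0.0378 A
Part 3:
  I_R1 = (V_0 - V_1)/R1 = (24 - 23.43)/15 = 0.0378 A
  P_R1 = I_R1² × R1 = (0.0378)² × 15 = 0.02143 W
Part 4:
  Power in each resistor, P = (ΔV)²/R:
    P_R1 = (24 - 23.43)²/15 = 0.02143 W
    P_R2 = (23.43 - 0)²/620 = 0.8857 W
  P_total = P_R1 + P_R2 = 0.9071 W

Final answers:
1. V_1 = 23.43 V
2. I_R2 = 0.0378 A
3. P_R1 = 0.02143 W
4. P_total = 0.9071 W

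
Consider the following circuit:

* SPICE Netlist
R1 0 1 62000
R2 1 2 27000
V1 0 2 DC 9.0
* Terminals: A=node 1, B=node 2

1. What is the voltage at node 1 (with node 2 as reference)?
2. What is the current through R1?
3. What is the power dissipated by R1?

Nodal analysis, taking node 2 as the 0 V reference.
Source V1 fixes V_0 = 9 V.
KCL at each unknown node (sum of currents leaving = 0; resistances in Ω):
  Node 1: (V_1 - 9)/62000 + (V_1 - 0)/27000 = 0
Collecting terms: 0.00005317 × V_1 = 0.0001452  =>  V_1 = 2.73 V
Part 1:
  Read off the nodal solution: V_1 = 2.73 V
Part 2:
  I_R1 = (V_0 - V_1)/R1 = (9 - 2.73)/62000 = 0.0001011 A
  Magnitude: I_R1 = 0.0001011 A
Part 3:
  I_R1 = (V_0 - V_1)/R1 = (9 - 2.73)/62000 = 0.0001011 A
  P_R1 = I_R1² × R1 = (0.0001011)² × 62000 = 0.000634 W

Final answers:
1. V_1 = 2.73 V
2. I_R1 = 0.0001011 A
3. P_R1 = 0.000634 W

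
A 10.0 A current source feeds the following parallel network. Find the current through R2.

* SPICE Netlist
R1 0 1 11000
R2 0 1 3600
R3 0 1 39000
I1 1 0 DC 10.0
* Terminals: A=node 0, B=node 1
All resistors sit directly between nodes 0 and 1, so they are in parallel and share one voltage V; the full source current 10 A splits among them.
1/R_par = 1/11000 + 1/3600 + 1/39000 = 0.0003943 S  =>  R_par = 2536 Ω
V = I × R_par = 10 × 2536 = 25360 V
I_R2 = V/R2 = 25360/3600 = 7.044 A

Final answer: 7.044 A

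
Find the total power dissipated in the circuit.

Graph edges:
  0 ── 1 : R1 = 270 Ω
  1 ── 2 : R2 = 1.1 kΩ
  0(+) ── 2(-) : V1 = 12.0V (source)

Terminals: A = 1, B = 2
Nodal analysis, taking node 2 as the 0 V reference.
Source V1 fixes V_0 = 12 V.
KCL at each unknown node (sum of currents leaving = 0; resistances in Ω):
  Node 1: (V_1 - 12)/270 + (V_1 - 0)/1100 = 0
Collecting terms: 0.004613 × V_1 = 0.04444  =>  V_1 = 9.635 V
Power in each resistor, P = (ΔV)²/R:
  P_R1 = (12 - 9.635)²/270 = 0.02072 W
  P_R2 = (9.635 - 0)²/1100 = 0.08439 W
P_total = P_R1 + P_R2 = 0.1051 W

Final answer: 0.1051 W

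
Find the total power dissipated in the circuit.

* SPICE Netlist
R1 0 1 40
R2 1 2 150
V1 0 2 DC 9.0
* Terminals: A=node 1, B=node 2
Nodal analysis, taking node 2 as the 0 V reference.
Source V1 fixes V_0 = 9 V.
KCL at each unknown node (sum of currents leaving = 0; resistances in Ω):
  Node 1: (V_1 - 9)/40 + (V_1 - 0)/150 = 0
Collecting terms: 0.03167 × V_1 = 0.225  =>  V_1 = 7.105 V
Power in each resistor, P = (ΔV)²/R:
  P_R1 = (9 - 7.105)²/40 = 0.08975 W
  P_R2 = (7.105 - 0)²/150 = 0.3366 W
P_total = P_R1 + P_R2 = 0.4263 W

Final answer: 0.4263 W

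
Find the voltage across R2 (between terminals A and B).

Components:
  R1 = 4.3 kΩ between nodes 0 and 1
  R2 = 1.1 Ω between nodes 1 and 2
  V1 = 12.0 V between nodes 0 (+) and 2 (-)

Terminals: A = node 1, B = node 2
R1 and R2 are in series across V1 (node 0 → node 1 → node 2), and the output A–B is taken across R2, so this is a voltage divider.
Series current: I = V1/(R1 + R2) = 12/(4300 + 1.1) = 12/4301 = 0.00279 A
V_R2 = I × R2 = V1 × R2/(R1 + R2) = 12 × 1.1/4301 = 0.003069 V

Final answer: 0.003069 V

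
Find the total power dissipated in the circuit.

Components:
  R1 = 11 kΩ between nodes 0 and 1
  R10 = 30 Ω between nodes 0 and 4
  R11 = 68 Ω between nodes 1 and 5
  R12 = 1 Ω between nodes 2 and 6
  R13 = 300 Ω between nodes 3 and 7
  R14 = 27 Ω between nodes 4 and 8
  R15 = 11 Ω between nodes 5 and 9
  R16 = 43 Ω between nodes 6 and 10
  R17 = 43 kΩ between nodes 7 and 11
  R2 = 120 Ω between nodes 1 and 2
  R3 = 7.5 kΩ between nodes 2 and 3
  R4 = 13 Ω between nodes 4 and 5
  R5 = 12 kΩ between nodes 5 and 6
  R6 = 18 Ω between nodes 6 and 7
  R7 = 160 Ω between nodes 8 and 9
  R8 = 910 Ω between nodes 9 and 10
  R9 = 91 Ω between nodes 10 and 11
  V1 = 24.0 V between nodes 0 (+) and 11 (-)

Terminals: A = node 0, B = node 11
Nodal analysis, taking node 11 as the 0 V reference.
Source V1 fixes V_0 = 24 V.
KCL at each unknown node (sum of currents leaving = 0; resistances in Ω):
  Node 1: (V_1 - 24)/11000 + (V_1 - V_2)/120 + (V_1 - V_5)/68 = 0
  Node 2: (V_2 - V_1)/120 + (V_2 - V_3)/7500 + (V_2 - V_6)/1 = 0
  Node 3: (V_3 - V_2)/7500 + (V_3 - V_7)/300 = 0
  Node 4: (V_4 - V_5)/13 + (V_4 - 24)/30 + (V_4 - V_8)/27 = 0
  Node 5: (V_5 - V_4)/13 + (V_5 - V_6)/12000 + (V_5 - V_1)/68 + (V_5 - V_9)/11 = 0
  Node 6: (V_6 - V_5)/12000 + (V_6 - V_7)/18 + (V_6 - V_2)/1 + (V_6 - V_10)/43 = 0
  Node 7: (V_7 - V_6)/18 + (V_7 - V_3)/300 + (V_7 - 0)/43000 = 0
  Node 8: (V_8 - V_9)/160 + (V_8 - V_4)/27 = 0
  Node 9: (V_9 - V_8)/160 + (V_9 - V_10)/910 + (V_9 - V_5)/11 = 0
  Node 10: (V_10 - V_9)/910 + (V_10 - 0)/91 + (V_10 - V_6)/43 = 0
Collecting terms (coefficients in siemens):
  0.02313·V_1 - 0.008333·V_2 - 0.01471·V_5 = 0.002182
  1.008·V_2 - 0.008333·V_1 - 0.0001333·V_3 - 1·V_6 = 0
  0.003467·V_3 - 0.0001333·V_2 - 0.003333·V_7 = 0
  0.1473·V_4 - 0.07692·V_5 - 0.03704·V_8 = 0.8
  0.1826·V_5 - 0.01471·V_1 - 0.07692·V_4 - 0.00008333·V_6 - 0.09091·V_9 = 0
  1.079·V_6 - 1·V_2 - 0.00008333·V_5 - 0.05556·V_7 - 0.02326·V_10 = 0
  0.05891·V_7 - 0.003333·V_3 - 0.05556·V_6 = 0
  0.04329·V_8 - 0.03704·V_4 - 0.00625·V_9 = 0
  0.09826·V_9 - 0.09091·V_5 - 0.00625·V_8 - 0.001099·V_10 = 0
  0.03534·V_10 - 0.02326·V_6 - 0.001099·V_9 = 0
Solving these 10 simultaneous equations (Gaussian elimination) gives:
  V_1 = 16.79 V, V_2 = 9.582 V, V_3 = 9.521 V, V_4 = 21.74 V
  V_5 = 20.82 V, V_6 = 9.522 V, V_7 = 9.518 V, V_8 = 21.59 V
  V_9 = 20.72 V, V_10 = 6.91 V
Power in each resistor, P = (ΔV)²/R:
  P_R1 = (24 - 16.79)²/11000 = 0.00473 W
  P_R2 = (16.79 - 9.582)²/120 = 0.4325 W
  P_R3 = (9.582 - 9.521)²/7500 = 0.0000005028 W
  P_R4 = (21.74 - 20.82)²/13 = 0.0638 W
  P_R5 = (20.82 - 9.522)²/12000 = 0.01065 W
  P_R6 = (9.522 - 9.518)²/18 = 0.0000008179 W
  P_R7 = (21.59 - 20.72)²/160 = 0.004739 W
  P_R8 = (20.72 - 6.91)²/910 = 0.2095 W
  P_R9 = (6.91 - 0)²/91 = 0.5246 W
  P_R10 = (24 - 21.74)²/30 = 0.171 W
  P_R11 = (16.79 - 20.82)²/68 = 0.2398 W
  P_R12 = (9.582 - 9.522)²/1 = 0.003603 W
  P_R13 = (9.521 - 9.518)²/300 = 0.00000002011 W
  P_R14 = (21.74 - 21.59)²/27 = 0.0007997 W
  P_R15 = (20.82 - 20.72)²/11 = 0.001042 W
  P_R16 = (9.522 - 6.91)²/43 = 0.1587 W
  P_R17 = (9.518 - 0)²/43000 = 0.002107 W
P_total = P_R1 + P_R2 + P_R3 + P_R4 + P_R5 + P_R6 + P_R7 + P_R8 + P_R9 + P_R10 + P_R11 + P_R12 + P_R13 + P_R14 + P_R15 + P_R16 + P_R17 = 1.828 W

Final answer: 1.828 W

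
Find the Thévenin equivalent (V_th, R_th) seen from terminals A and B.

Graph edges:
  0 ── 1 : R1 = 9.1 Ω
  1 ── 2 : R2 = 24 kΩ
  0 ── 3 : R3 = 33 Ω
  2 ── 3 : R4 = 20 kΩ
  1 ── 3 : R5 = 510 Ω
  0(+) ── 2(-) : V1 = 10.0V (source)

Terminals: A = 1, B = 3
Step 1 — V_th is the open-circuit voltage V_A - V_B (nothing connected across the terminals).
Nodal analysis, taking node 2 as the 0 V reference.
Source V1 fixes V_0 = 10 V.
KCL at each unknown node (sum of currents leaving = 0; resistances in Ω):
  Node 1: (V_1 - 10)/9.1 + (V_1 - 0)/24000 + (V_1 - V_3)/510 = 0
  Node 3: (V_3 - 10)/33 + (V_3 - 0)/20000 + (V_3 - V_1)/510 = 0
Collecting terms (coefficients in siemens):
  0.1119·V_1 - 0.001961·V_3 = 1.099
  0.03231·V_3 - 0.001961·V_1 = 0.303
Determinant D = (0.1119)(0.03231) - (-0.001961)(-0.001961) = 0.003612
V_1 = [(1.099)(0.03231) - (-0.001961)(0.303)]/D = 9.996 V
V_3 = [(0.1119)(0.303) - (1.099)(-0.001961)]/D = 9.984 V
V_th = V_1 - V_3 = 9.996 - 9.984 = 0.01172 V
Step 2 — R_th: zero the source — replace V1 by a short circuit (node 2 merges into node 0) — and find the resistance seen between A (node 1) and B (node 3).
Reduce the network between node 1 (A) and node 3 (B) by series/parallel combination:
  Rp1 = R1 ‖ R2 (parallel, both between nodes 0 and 1) = 1/(1/9.1 + 1/24000) = 9.097 Ω
  Rp2 = R3 ‖ R4 (parallel, both between nodes 0 and 3) = 1/(1/33 + 1/20000) = 32.95 Ω
  Rs1 = Rp1 + Rp2 (series, joined only at node 0) = 9.097 + 32.95 = 42.04 Ω
  Rp3 = R5 ‖ Rs1 (parallel, both between nodes 1 and 3) = 1/(1/510 + 1/42.04) = 38.84 Ω
R_th = 38.84 Ω

Final answer: V_th = 0.01172 V, R_th = 38.84 Ω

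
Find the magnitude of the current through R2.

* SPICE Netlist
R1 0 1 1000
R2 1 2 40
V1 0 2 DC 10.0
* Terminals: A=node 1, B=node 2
Nodal analysis, taking node 2 as the 0 V reference.
Source V1 fixes V_0 = 10 V.
KCL at each unknown node (sum of currents leaving = 0; resistances in Ω):
  Node 1: (V_1 - 10)/1000 + (V_1 - 0)/40 = 0
Collecting terms: 0.026 × V_1 = 0.01  =>  V_1 = 0.3846 V
I_R2 = (V_1 - V_2)/R2 = (0.3846 - 0)/40 = 0.009615 A
|I_R2| = 0.009615 A

Final answer: |I_R2| = 0.009615 A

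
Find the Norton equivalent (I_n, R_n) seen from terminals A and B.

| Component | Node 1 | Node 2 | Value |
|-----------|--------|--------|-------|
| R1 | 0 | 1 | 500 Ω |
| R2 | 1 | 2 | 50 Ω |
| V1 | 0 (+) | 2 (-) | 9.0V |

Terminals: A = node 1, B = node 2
Find the Thévenin equivalent first; then I_n = V_th/R_th and R_n = R_th.
Step 1 — V_th is the open-circuit voltage V_A - V_B (nothing connected across the terminals).
Nodal analysis, taking node 2 as the 0 V reference.
Source V1 fixes V_0 = 9 V.
KCL at each unknown node (sum of currents leaving = 0; resistances in Ω):
  Node 1: (V_1 - 9)/500 + (V_1 - 0)/50 = 0
Collecting terms: 0.022 × V_1 = 0.018  =>  V_1 = 0.8182 V
V_th = V_1 - V_2 = 0.8182 - 0 = 0.8182 V
Step 2 — R_th: zero the source — replace V1 by a short circuit (node 2 merges into node 0) — and find the resistance seen between A (node 1) and B (node 0).
Reduce the network between node 1 (A) and node 0 (B) by series/parallel combination:
  Rp1 = R1 ‖ R2 (parallel, both between nodes 0 and 1) = 1/(1/500 + 1/50) = 45.45 Ω
R_th = 45.45 Ω
I_n = V_th/R_th = 0.8182/45.45 = 0.018 A, and R_n = R_th = 45.45 Ω

Final answer: I_n = 0.018 A, R_n = 45.45 Ω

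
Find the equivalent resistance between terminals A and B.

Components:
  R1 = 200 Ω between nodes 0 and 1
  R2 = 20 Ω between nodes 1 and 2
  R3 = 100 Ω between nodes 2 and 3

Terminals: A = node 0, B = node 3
Reduce the network between node 0 (A) and node 3 (B) by series/parallel combination:
  Rs1 = R1 + R2 (series, joined only at node 1) = 200 + 20 = 220 Ω
  Rs2 = R3 + Rs1 (series, joined only at node 2) = 100 + 220 = 320 Ω
R_eq = 320 Ω

Final answer: 320 Ω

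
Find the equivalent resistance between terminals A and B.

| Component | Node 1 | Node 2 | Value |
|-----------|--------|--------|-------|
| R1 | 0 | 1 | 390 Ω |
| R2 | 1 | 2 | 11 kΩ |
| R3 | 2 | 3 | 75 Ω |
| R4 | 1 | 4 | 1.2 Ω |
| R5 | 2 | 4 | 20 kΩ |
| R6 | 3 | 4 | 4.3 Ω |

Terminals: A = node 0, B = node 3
The network is not a plain series/parallel combination. Inject a 1 A test current into terminal A (node 0) and return it from terminal B (node 3); then R_eq = V_A / (1 A).
Nodal analysis, taking node 3 as the 0 V reference.
Current source I_test pushes 1 A into node 0 and draws it out of node 3.
KCL at each unknown node (sum of currents leaving = 0; resistances in Ω):
  Node 0: (V_0 - V_1)/390 - 1 = 0
  Node 1: (V_1 - V_0)/390 + (V_1 - V_2)/11000 + (V_1 - V_4)/1.2 = 0
  Node 2: (V_2 - V_1)/11000 + (V_2 - 0)/75 + (V_2 - V_4)/20000 = 0
  Node 4: (V_4 - V_1)/1.2 + (V_4 - V_2)/20000 + (V_4 - 0)/4.3 = 0
Collecting terms (coefficients in siemens):
  0.002564·V_0 - 0.002564·V_1 = 1
  0.836·V_1 - 0.002564·V_0 - 0.00009091·V_2 - 0.8333·V_4 = 0
  0.01347·V_2 - 0.00009091·V_1 - 0.00005·V_4 = 0
  1.066·V_4 - 0.8333·V_1 - 0.00005·V_2 = 0
Solving these 4 simultaneous equations (Gaussian elimination) gives:
  V_0 = 395.5 V, V_1 = 5.496 V, V_2 = 0.05303 V, V_4 = 4.297 V
R_eq = V_0 / 1 A = 395.5 Ω

Final answer: 395.5 Ω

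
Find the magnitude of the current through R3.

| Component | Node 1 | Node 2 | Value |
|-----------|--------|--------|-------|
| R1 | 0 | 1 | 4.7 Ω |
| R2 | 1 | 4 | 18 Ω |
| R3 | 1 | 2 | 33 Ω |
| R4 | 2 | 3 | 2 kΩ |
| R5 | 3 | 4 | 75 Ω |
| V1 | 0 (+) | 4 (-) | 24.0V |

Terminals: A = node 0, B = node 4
Nodal analysis, taking node 4 as the 0 V reference.
Source V1 fixes V_0 = 24 V.
KCL at each unknown node (sum of currents leaving = 0; resistances in Ω):
  Node 1: (V_1 - 24)/4.7 + (V_1 - 0)/18 + (V_1 - V_2)/33 = 0
  Node 2: (V_2 - V_1)/33 + (V_2 - V_3)/2000 = 0
  Node 3: (V_3 - V_2)/2000 + (V_3 - 0)/75 = 0
Collecting terms (coefficients in siemens):
  0.2986·V_1 - 0.0303·V_2 = 5.106
  0.0308·V_2 - 0.0303·V_1 - 0.0005·V_3 = 0
  0.01383·V_3 - 0.0005·V_2 = 0
Solving these 3 simultaneous equations (Gaussian elimination) gives:
  V_1 = 19 V, V_2 = 18.7 V, V_3 = 0.6759 V
I_R3 = (V_1 - V_2)/R3 = (19 - 18.7)/33 = 0.009012 A
|I_R3| = 0.009012 A

Final answer: |I_R3| = 0.009012 A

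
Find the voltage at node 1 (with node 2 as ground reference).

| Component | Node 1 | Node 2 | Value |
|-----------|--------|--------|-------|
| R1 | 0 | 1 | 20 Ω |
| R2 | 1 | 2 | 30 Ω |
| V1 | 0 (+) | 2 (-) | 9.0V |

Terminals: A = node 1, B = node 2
Nodal analysis, taking node 2 as the 0 V reference.
Source V1 fixes V_0 = 9 V.
KCL at each unknown node (sum of currents leaving = 0; resistances in Ω):
  Node 1: (V_1 - 9)/20 + (V_1 - 0)/30 = 0
Collecting terms: 0.08333 × V_1 = 0.45  =>  V_1 = 5.4 V
The requested potential is V_1 = 5.4 V.

Final answer: V_1 = 5.4 V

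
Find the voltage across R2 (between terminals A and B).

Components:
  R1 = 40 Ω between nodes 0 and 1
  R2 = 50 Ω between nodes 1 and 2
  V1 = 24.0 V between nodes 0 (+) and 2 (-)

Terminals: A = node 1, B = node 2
R1 and R2 are in series across V1 (node 0 → node 1 → node 2), and the output A–B is taken across R2, so this is a voltage divider.
Series current: I = V1/(R1 + R2) = 24/(40 + 50) = 24/90 = 0.2667 A
V_R2 = I × R2 = V1 × R2/(R1 + R2) = 24 × 50/90 = 13.33 V

Final answer: 13.33 V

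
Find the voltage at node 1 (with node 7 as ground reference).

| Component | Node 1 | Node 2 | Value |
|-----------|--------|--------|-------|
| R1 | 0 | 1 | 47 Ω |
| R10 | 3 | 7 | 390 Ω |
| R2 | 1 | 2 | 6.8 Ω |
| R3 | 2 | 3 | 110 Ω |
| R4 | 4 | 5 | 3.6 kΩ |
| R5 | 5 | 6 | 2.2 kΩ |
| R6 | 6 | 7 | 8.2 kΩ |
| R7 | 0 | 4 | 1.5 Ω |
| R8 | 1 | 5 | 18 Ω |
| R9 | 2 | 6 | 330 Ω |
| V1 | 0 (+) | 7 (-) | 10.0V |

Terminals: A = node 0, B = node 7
Nodal analysis, taking node 7 as the 0 V reference.
Source V1 fixes V_0 = 10 V.
KCL at each unknown node (sum of currents leaving = 0; resistances in Ω):
  Node 1: (V_1 - 10)/47 + (V_1 - V_2)/6.8 + (V_1 - V_5)/18 = 0
  Node 2: (V_2 - V_1)/6.8 + (V_2 - V_3)/110 + (V_2 - V_6)/330 = 0
  Node 3: (V_3 - V_2)/110 + (V_3 - 0)/390 = 0
  Node 4: (V_4 - V_5)/3600 + (V_4 - 10)/1.5 = 0
  Node 5: (V_5 - V_4)/3600 + (V_5 - V_6)/2200 + (V_5 - V_1)/18 = 0
  Node 6: (V_6 - V_5)/2200 + (V_6 - 0)/8200 + (V_6 - V_2)/330 = 0
Collecting terms (coefficients in siemens):
  0.2239·V_1 - 0.1471·V_2 - 0.05556·V_5 = 0.2128
  0.1592·V_2 - 0.1471·V_1 - 0.009091·V_3 - 0.00303·V_6 = 0
  0.01166·V_3 - 0.009091·V_2 = 0
  0.6669·V_4 - 0.0002778·V_5 = 6.667
  0.05629·V_5 - 0.05556·V_1 - 0.0002778·V_4 - 0.0004545·V_6 = 0
  0.003607·V_6 - 0.00303·V_2 - 0.0004545·V_5 = 0
Solving these 6 simultaneous equations (Gaussian elimination) gives:
  V_1 = 9.117 V, V_2 = 8.989 V, V_3 = 7.011 V, V_4 = 10 V
  V_5 = 9.118 V, V_6 = 8.701 V
The requested potential is V_1 = 9.117 V.

Final answer: V_1 = 9.117 V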